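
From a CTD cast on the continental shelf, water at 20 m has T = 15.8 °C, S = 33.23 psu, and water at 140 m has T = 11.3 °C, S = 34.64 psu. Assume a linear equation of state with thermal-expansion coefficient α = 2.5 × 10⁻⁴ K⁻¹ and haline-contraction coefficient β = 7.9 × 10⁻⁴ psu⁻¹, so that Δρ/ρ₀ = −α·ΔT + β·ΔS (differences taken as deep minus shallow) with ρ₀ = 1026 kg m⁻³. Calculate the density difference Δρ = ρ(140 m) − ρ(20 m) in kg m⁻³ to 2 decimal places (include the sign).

+2.30 kg m⁻³

ΔT = -4.5 K, ΔS = +1.41 psu (deep − shallow).
Δρ/ρ₀ = −(2.5 × 10⁻⁴)(-4.5) + (7.9 × 10⁻⁴)(+1.41) = 2.2389 × 10⁻³.
Δρ = 1026 × (2.2389 × 10⁻³) = +2.30 kg m⁻³.
Positive Δρ: denser below, stable.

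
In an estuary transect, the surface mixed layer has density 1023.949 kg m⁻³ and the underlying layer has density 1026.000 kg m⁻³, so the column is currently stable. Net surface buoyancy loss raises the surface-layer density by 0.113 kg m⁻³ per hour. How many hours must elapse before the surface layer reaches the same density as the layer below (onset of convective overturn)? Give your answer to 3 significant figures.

Density deficit of the surface layer: 1026.000 − 1023.949 = 2.051 kg m⁻³.
Required change = 2.051 / 0.113 = 18.2 hours.

18.2 hours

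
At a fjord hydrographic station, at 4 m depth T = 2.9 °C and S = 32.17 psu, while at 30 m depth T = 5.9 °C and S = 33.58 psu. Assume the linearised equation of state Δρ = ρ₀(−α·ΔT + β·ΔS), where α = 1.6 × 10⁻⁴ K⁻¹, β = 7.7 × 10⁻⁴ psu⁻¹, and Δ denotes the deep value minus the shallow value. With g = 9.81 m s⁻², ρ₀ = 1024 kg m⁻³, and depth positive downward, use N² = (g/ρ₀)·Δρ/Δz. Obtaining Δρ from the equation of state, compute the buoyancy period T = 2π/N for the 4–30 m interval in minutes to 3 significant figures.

6.93 min

ΔT = +3.0 K, ΔS = +1.41 psu (deep − shallow).
Δρ/ρ₀ = −αΔT + βΔS = -4.80 × 10⁻⁴ + 1.0857 × 10⁻³ = 6.057 × 10⁻⁴, so Δρ ≈ 0.6202 kg m⁻³.
N² = (g/ρ₀)·Δρ/Δz = g·(Δρ/ρ₀)/Δz = 9.81 × 6.057 × 10⁻⁴ / 26 = 2.2854 × 10⁻⁴ s⁻².
N = √(2.2854 × 10⁻⁴) = 0.015118 rad s⁻¹ → T = 2π/N = 415.61 s = 6.9268 min ≈ 6.93 min.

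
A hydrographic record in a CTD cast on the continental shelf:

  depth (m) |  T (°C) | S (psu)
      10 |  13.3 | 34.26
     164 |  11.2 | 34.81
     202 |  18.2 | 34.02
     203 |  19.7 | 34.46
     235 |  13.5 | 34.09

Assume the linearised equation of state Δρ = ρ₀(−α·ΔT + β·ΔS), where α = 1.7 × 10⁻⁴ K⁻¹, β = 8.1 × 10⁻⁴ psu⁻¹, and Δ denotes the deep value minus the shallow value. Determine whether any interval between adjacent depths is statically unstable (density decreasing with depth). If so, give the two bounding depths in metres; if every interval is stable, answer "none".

164–202 m

Evaluate Δρ/ρ₀ = −αΔT + βΔS across each adjacent pair:
  10–164 m: −αΔT+βΔS = −(1.7 × 10⁻⁴)(-2.1)+(8.1 × 10⁻⁴)(+0.55) = 8.0 × 10⁻⁴ → stable
  164–202 m: −αΔT+βΔS = −(1.7 × 10⁻⁴)(+7.0)+(8.1 × 10⁻⁴)(-0.79) = -1.8 × 10⁻³ → UNSTABLE
  202–203 m: −αΔT+βΔS = −(1.7 × 10⁻⁴)(+1.5)+(8.1 × 10⁻⁴)(+0.44) = 1.0 × 10⁻⁴ → stable
  203–235 m: −αΔT+βΔS = −(1.7 × 10⁻⁴)(-6.2)+(8.1 × 10⁻⁴)(-0.37) = 7.5 × 10⁻⁴ → stable
The 164–202 m interval has Δρ < 0: lighter water underlies denser water.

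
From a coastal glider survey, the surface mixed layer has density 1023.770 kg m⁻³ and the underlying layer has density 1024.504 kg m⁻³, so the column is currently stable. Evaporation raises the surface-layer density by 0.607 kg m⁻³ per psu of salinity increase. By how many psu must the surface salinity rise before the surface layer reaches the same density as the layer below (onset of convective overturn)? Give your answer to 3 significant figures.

1.21 psu

Density deficit of the surface layer: 1024.504 − 1023.770 = 0.734 kg m⁻³.
Required change = 0.734 / 0.607 = 1.21 psu.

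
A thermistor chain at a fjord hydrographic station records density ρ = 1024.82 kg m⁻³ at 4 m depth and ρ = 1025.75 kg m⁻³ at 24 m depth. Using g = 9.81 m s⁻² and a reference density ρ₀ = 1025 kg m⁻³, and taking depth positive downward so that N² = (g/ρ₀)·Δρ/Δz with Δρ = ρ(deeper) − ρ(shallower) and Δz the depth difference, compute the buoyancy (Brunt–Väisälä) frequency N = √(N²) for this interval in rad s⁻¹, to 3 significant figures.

Δρ = 1025.75 − 1024.82 = 0.93 kg m⁻³ over Δz = 24 − 4 = 20 m.
N² = (9.81/1025) × (0.93/20) = 4.4504 × 10⁻⁴ s⁻².
N = √(4.4504 × 10⁻⁴) = 0.021096 rad s⁻¹ ≈ 0.0211 rad s⁻¹.
N² > 0, so the interval is statically stable.

0.0211 rad s⁻¹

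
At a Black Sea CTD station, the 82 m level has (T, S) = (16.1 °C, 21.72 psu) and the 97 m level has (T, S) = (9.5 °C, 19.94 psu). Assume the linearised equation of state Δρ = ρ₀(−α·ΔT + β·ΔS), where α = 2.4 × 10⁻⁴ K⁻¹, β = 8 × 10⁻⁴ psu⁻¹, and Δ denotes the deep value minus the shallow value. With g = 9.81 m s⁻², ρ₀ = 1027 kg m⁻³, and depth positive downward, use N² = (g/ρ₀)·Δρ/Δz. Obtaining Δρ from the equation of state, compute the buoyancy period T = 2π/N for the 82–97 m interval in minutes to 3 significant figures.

ΔT = -6.6 K, ΔS = -1.78 psu (deep − shallow).
Δρ/ρ₀ = −αΔT + βΔS = 1.584 × 10⁻³ − 1.424 × 10⁻³ = 1.60 × 10⁻⁴, so Δρ ≈ 0.1643 kg m⁻³.
N² = (g/ρ₀)·Δρ/Δz = g·(Δρ/ρ₀)/Δz = 9.81 × 1.60 × 10⁻⁴ / 15 = 1.0464 × 10⁻⁴ s⁻².
N = √(1.0464 × 10⁻⁴) = 0.010229 rad s⁻¹ → T = 2π/N = 614.25 s = 10.238 min ≈ 10.2 min.

10.2 min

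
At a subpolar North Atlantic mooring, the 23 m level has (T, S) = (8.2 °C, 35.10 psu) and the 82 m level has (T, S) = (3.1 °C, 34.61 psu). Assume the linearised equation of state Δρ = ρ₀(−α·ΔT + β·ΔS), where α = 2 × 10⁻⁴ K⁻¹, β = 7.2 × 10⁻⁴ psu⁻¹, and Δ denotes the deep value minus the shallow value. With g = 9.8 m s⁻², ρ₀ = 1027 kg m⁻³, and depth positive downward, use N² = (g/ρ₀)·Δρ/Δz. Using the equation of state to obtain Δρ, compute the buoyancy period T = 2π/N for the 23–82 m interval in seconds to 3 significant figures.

ΔT = -5.1 K, ΔS = -0.49 psu (deep − shallow).
Δρ/ρ₀ = −αΔT + βΔS = 1.02 × 10⁻³ − 3.528 × 10⁻⁴ = 6.672 × 10⁻⁴, so Δρ ≈ 0.6852 kg m⁻³.
N² = (g/ρ₀)·Δρ/Δz = g·(Δρ/ρ₀)/Δz = 9.8 × 6.672 × 10⁻⁴ / 59 = 1.1082 × 10⁻⁴ s⁻².
N = √(1.1082 × 10⁻⁴) = 0.010527 rad s⁻¹ → T = 2π/N = 596.86 s ≈ 597 s.

597 s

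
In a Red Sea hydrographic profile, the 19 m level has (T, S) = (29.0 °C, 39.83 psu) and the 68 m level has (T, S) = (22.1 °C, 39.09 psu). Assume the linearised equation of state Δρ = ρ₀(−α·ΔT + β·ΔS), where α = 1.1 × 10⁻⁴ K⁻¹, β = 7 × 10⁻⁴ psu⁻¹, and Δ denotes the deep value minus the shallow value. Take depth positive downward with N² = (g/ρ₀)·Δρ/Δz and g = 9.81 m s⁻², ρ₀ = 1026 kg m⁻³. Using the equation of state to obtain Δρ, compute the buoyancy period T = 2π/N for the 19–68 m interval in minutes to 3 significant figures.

15.1 min

ΔT = -6.9 K, ΔS = -0.74 psu (deep − shallow).
Δρ/ρ₀ = −αΔT + βΔS = 7.59 × 10⁻⁴ − 5.18 × 10⁻⁴ = 2.41 × 10⁻⁴, so Δρ ≈ 0.2473 kg m⁻³.
N² = (g/ρ₀)·Δρ/Δz = g·(Δρ/ρ₀)/Δz = 9.81 × 2.41 × 10⁻⁴ / 49 = 4.8249 × 10⁻⁵ s⁻².
N = √(4.8249 × 10⁻⁵) = 6.9462 × 10⁻³ rad s⁻¹ → T = 2π/N = 904.55 s = 15.076 min ≈ 15.1 min.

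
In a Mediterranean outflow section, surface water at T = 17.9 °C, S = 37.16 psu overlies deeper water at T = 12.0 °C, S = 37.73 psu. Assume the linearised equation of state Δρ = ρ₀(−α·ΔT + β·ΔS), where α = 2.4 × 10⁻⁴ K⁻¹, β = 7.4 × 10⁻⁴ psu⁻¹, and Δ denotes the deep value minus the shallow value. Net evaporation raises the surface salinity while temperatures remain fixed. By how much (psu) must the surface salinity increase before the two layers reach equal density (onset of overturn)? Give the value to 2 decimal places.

Neutral buoyancy requires −α(T_deep − T_surf) + β(S_deep − S_surf′) = 0.
S_surf′ = S_deep − (α/β)·ΔT = 37.73 − (2.4 × 10⁻⁴/7.4 × 10⁻⁴)·(-5.9) = 39.6435 psu.
Increase required: 39.6435 − 37.16 = 2.4835 psu.

2.48 psu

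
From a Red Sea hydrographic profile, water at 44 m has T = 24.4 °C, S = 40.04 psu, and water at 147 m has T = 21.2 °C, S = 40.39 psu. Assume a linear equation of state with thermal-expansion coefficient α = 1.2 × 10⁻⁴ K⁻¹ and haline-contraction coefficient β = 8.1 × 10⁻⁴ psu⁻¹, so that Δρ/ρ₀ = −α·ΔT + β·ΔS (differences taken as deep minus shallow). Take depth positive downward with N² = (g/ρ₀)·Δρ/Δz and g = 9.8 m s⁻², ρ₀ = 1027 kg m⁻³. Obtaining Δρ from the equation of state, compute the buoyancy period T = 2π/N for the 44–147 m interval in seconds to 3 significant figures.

788 s

ΔT = -3.2 K, ΔS = +0.35 psu (deep − shallow).
Δρ/ρ₀ = −αΔT + βΔS = 3.84 × 10⁻⁴ + 2.835 × 10⁻⁴ = 6.675 × 10⁻⁴, so Δρ ≈ 0.6855 kg m⁻³.
N² = (g/ρ₀)·Δρ/Δz = g·(Δρ/ρ₀)/Δz = 9.8 × 6.675 × 10⁻⁴ / 103 = 6.3510 × 10⁻⁵ s⁻².
N = √(6.3510 × 10⁻⁵) = 7.9693 × 10⁻³ rad s⁻¹ → T = 2π/N = 788.42 s ≈ 788 s.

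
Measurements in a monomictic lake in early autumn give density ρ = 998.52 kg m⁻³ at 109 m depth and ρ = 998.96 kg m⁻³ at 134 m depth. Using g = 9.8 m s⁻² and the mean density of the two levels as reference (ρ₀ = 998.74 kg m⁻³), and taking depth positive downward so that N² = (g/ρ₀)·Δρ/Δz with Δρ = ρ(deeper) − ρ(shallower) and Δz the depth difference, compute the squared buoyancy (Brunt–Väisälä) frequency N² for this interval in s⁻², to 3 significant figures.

1.73 × 10⁻⁴ s⁻²

Δρ = 998.96 − 998.52 = 0.44 kg m⁻³ over Δz = 134 − 109 = 25 m.
N² = (9.8/998.74) × (0.44/25) = 1.7270 × 10⁻⁴ s⁻² ≈ 1.73 × 10⁻⁴ s⁻².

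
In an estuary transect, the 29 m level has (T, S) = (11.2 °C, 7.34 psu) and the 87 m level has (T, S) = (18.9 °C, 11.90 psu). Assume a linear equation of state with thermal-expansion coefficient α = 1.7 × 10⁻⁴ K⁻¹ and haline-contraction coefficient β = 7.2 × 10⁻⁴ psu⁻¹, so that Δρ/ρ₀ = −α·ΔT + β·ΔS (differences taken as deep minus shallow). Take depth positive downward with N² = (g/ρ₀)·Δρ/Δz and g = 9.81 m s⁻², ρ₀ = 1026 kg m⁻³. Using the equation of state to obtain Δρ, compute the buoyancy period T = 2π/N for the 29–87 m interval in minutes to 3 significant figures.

5.73 min

ΔT = +7.7 K, ΔS = +4.56 psu (deep − shallow).
Δρ/ρ₀ = −αΔT + βΔS = -1.309 × 10⁻³ + 3.2832 × 10⁻³ = 1.9742 × 10⁻³, so Δρ ≈ 2.026 kg m⁻³.
N² = (g/ρ₀)·Δρ/Δz = g·(Δρ/ρ₀)/Δz = 9.81 × 1.9742 × 10⁻³ / 58 = 3.3391 × 10⁻⁴ s⁻².
N = √(3.3391 × 10⁻⁴) = 0.018273 rad s⁻¹ → T = 2π/N = 343.85 s = 5.7308 min ≈ 5.73 min.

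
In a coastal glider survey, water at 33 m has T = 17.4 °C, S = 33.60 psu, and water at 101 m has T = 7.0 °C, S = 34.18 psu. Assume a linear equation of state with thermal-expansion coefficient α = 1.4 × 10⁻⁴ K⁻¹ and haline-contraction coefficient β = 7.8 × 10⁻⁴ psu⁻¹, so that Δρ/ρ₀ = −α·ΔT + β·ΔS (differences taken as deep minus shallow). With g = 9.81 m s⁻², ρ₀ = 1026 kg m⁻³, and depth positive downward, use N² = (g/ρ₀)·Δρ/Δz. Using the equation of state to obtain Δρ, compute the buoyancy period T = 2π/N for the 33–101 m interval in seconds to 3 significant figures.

ΔT = -10.4 K, ΔS = +0.58 psu (deep − shallow).
Δρ/ρ₀ = −αΔT + βΔS = 1.456 × 10⁻³ + 4.524 × 10⁻⁴ = 1.9084 × 10⁻³, so Δρ ≈ 1.958 kg m⁻³.
N² = (g/ρ₀)·Δρ/Δz = g·(Δρ/ρ₀)/Δz = 9.81 × 1.9084 × 10⁻³ / 68 = 2.7531 × 10⁻⁴ s⁻².
N = √(2.7531 × 10⁻⁴) = 0.016592 rad s⁻¹ → T = 2π/N = 378.69 s ≈ 379 s.

379 s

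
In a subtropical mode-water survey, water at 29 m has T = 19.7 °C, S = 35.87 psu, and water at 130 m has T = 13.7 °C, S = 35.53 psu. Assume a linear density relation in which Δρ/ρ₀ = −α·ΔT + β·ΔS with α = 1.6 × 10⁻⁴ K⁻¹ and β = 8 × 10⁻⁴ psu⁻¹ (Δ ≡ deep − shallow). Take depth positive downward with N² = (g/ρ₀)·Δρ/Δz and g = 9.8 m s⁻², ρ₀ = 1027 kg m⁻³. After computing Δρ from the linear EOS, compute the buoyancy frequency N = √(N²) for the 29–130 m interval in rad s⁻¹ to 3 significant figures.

ΔT = -6.0 K, ΔS = -0.34 psu (deep − shallow).
Δρ/ρ₀ = −αΔT + βΔS = 9.60 × 10⁻⁴ − 2.72 × 10⁻⁴ = 6.88 × 10⁻⁴, so Δρ ≈ 0.7066 kg m⁻³.
N² = (g/ρ₀)·Δρ/Δz = g·(Δρ/ρ₀)/Δz = 9.8 × 6.88 × 10⁻⁴ / 101 = 6.6756 × 10⁻⁵ s⁻².
N = √(6.6756 × 10⁻⁵) = 8.1704 × 10⁻³ rad s⁻¹ ≈ 8.17 × 10⁻³ rad s⁻¹.

8.17 × 10⁻³ rad s⁻¹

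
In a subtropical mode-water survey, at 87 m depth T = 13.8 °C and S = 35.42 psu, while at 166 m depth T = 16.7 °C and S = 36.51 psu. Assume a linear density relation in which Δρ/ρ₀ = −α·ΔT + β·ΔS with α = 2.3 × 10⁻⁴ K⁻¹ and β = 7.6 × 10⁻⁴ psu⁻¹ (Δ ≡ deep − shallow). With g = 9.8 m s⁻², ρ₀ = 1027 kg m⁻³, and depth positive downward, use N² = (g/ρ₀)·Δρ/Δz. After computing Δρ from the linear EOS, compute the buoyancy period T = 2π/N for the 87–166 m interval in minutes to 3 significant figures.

23.4 min

ΔT = +2.9 K, ΔS = +1.09 psu (deep − shallow).
Δρ/ρ₀ = −αΔT + βΔS = -6.67 × 10⁻⁴ + 8.284 × 10⁻⁴ = 1.614 × 10⁻⁴, so Δρ ≈ 0.1658 kg m⁻³.
N² = (g/ρ₀)·Δρ/Δz = g·(Δρ/ρ₀)/Δz = 9.8 × 1.614 × 10⁻⁴ / 79 = 2.0022 × 10⁻⁵ s⁻².
N = √(2.0022 × 10⁻⁵) = 4.4746 × 10⁻³ rad s⁻¹ → T = 2π/N = 1.4042 × 10³ s = 23.403 min ≈ 23.4 min.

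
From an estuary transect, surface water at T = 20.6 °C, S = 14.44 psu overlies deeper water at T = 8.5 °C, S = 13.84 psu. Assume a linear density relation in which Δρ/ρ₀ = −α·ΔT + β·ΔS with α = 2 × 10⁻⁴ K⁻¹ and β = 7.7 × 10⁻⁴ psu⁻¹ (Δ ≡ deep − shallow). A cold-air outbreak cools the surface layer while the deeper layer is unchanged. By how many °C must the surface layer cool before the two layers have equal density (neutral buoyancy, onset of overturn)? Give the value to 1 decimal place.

Neutral buoyancy requires Δρ = 0, i.e. −α(T_deep − T_surf′) + β(S_deep − S_surf) = 0.
T_surf′ = T_deep − (β/α)·ΔS = 8.5 − (7.7 × 10⁻⁴/2 × 10⁻⁴)·(-0.60) = 10.810 °C.
Cooling required: 20.6 − (10.810) = 9.790 °C.

9.8 °C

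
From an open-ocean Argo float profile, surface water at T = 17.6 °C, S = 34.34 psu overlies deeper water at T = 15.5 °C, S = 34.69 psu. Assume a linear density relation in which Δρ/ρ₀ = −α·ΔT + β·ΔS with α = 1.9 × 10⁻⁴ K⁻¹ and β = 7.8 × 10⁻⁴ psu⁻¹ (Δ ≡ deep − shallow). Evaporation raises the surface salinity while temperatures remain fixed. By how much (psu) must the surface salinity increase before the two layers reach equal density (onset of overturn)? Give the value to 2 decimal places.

Neutral buoyancy requires −α(T_deep − T_surf) + β(S_deep − S_surf′) = 0.
S_surf′ = S_deep − (α/β)·ΔT = 34.69 − (1.9 × 10⁻⁴/7.8 × 10⁻⁴)·(-2.1) = 35.2015 psu.
Increase required: 35.2015 − 34.34 = 0.8615 psu.

0.86 psu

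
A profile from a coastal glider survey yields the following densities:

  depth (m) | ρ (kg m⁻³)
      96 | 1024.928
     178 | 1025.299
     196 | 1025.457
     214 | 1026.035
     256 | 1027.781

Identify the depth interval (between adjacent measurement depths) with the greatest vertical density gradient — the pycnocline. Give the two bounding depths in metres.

214–256 m

Compute the density gradient over each adjacent pair:
  96–178 m: Δρ/Δz = 0.371/82 = 4.5 × 10⁻³ kg m⁻⁴
  178–196 m: Δρ/Δz = 0.158/18 = 8.8 × 10⁻³ kg m⁻⁴
  196–214 m: Δρ/Δz = 0.578/18 = 0.032 kg m⁻⁴
  214–256 m: Δρ/Δz = 1.746/42 = 0.042 kg m⁻⁴
The largest gradient is in the 214–256 m interval — the pycnocline.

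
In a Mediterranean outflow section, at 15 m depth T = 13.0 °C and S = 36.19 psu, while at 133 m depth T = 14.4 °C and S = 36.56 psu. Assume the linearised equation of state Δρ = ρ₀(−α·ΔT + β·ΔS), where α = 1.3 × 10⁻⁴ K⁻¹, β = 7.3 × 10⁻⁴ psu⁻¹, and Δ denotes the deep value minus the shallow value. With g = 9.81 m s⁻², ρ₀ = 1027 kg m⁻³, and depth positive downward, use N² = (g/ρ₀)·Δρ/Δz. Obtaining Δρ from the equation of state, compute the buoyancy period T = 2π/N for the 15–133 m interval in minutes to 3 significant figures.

ΔT = +1.4 K, ΔS = +0.37 psu (deep − shallow).
Δρ/ρ₀ = −αΔT + βΔS = -1.82 × 10⁻⁴ + 2.701 × 10⁻⁴ = 8.81 × 10⁻⁵, so Δρ ≈ 0.09048 kg m⁻³.
N² = (g/ρ₀)·Δρ/Δz = g·(Δρ/ρ₀)/Δz = 9.81 × 8.81 × 10⁻⁵ / 118 = 7.3242 × 10⁻⁶ s⁻².
N = √(7.3242 × 10⁻⁶) = 2.7063 × 10⁻³ rad s⁻¹ → T = 2π/N = 2.3217 × 10³ s = 38.695 min ≈ 38.7 min.

38.7 min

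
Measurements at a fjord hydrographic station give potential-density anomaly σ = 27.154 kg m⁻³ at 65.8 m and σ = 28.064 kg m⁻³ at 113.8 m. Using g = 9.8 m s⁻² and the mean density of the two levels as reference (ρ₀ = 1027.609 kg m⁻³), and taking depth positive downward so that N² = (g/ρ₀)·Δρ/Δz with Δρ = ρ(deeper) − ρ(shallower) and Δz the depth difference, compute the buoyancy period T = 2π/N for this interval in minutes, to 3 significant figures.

Δρ = 1028.064 − 1027.154 = 0.910 kg m⁻³ over Δz = 113.8 − 65.8 = 48 m.
N² = (9.8/1027.609) × (0.910/48) = 1.8080 × 10⁻⁴ s⁻².
N = √(1.8080 × 10⁻⁴) = 0.013446 rad s⁻¹, so T = 2π/N = 467.29 s = 7.7882 min ≈ 7.79 min.

7.79 min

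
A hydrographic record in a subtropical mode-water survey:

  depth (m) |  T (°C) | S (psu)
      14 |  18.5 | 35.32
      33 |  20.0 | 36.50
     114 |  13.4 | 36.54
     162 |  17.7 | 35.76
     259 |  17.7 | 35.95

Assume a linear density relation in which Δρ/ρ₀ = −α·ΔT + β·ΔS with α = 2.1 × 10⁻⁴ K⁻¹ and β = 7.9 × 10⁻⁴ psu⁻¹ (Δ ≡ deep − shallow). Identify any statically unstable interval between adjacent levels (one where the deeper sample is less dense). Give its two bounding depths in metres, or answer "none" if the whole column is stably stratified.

Evaluate Δρ/ρ₀ = −αΔT + βΔS across each adjacent pair:
  14–33 m: −αΔT+βΔS = −(2.1 × 10⁻⁴)(+1.5)+(7.9 × 10⁻⁴)(+1.18) = 6.2 × 10⁻⁴ → stable
  33–114 m: −αΔT+βΔS = −(2.1 × 10⁻⁴)(-6.6)+(7.9 × 10⁻⁴)(+0.04) = 1.4 × 10⁻³ → stable
  114–162 m: −αΔT+βΔS = −(2.1 × 10⁻⁴)(+4.3)+(7.9 × 10⁻⁴)(-0.78) = -1.5 × 10⁻³ → UNSTABLE
  162–259 m: −αΔT+βΔS = −(2.1 × 10⁻⁴)(+0.0)+(7.9 × 10⁻⁴)(+0.19) = 1.5 × 10⁻⁴ → stable
The 114–162 m interval has Δρ < 0: lighter water underlies denser water.

114–162 m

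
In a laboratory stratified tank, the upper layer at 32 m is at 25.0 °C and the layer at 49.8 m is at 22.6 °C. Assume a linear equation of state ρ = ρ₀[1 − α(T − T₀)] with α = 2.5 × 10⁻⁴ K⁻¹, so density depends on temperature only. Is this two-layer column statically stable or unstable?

ΔT = 22.6 − 25.0 = -2.4 K, so Δρ/ρ₀ = −αΔT = 6.00 × 10⁻⁴.
Δρ/ρ₀ > 0, so Δρ > 0: deeper water is denser → statically stable.

stable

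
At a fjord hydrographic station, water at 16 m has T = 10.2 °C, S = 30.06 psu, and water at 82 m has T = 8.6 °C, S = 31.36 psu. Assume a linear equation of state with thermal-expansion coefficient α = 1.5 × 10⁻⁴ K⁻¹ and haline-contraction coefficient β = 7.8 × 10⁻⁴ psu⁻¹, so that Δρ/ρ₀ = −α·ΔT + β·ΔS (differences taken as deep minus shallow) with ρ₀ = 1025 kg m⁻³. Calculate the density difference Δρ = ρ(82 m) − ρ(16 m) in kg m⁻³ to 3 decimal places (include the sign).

ΔT = -1.6 K, ΔS = +1.30 psu (deep − shallow).
Δρ/ρ₀ = −(1.5 × 10⁻⁴)(-1.6) + (7.8 × 10⁻⁴)(+1.30) = 1.254 × 10⁻³.
Δρ = 1025 × (1.254 × 10⁻³) = +1.285 kg m⁻³.
Positive Δρ: denser below, stable.

+1.285 kg m⁻³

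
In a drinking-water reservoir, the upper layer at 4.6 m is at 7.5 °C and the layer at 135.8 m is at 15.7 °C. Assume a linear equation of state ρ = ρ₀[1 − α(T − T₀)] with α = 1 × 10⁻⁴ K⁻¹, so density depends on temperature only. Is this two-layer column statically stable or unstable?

unstable

ΔT = 15.7 − 7.5 = +8.2 K, so Δρ/ρ₀ = −αΔT = -8.20 × 10⁻⁴.
Δρ/ρ₀ < 0, so Δρ < 0: deeper water is lighter → statically unstable; the column would overturn.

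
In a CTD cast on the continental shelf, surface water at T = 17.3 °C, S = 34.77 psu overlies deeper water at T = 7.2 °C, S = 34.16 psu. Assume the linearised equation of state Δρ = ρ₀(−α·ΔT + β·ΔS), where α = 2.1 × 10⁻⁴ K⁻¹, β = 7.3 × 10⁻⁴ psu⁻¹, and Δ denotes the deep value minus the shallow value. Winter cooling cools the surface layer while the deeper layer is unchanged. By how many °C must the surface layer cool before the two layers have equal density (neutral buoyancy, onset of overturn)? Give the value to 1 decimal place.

Neutral buoyancy requires Δρ = 0, i.e. −α(T_deep − T_surf′) + β(S_deep − S_surf) = 0.
T_surf′ = T_deep − (β/α)·ΔS = 7.2 − (7.3 × 10⁻⁴/2.1 × 10⁻⁴)·(-0.61) = 9.320 °C.
Cooling required: 17.3 − (9.320) = 7.980 °C.

8.0 °C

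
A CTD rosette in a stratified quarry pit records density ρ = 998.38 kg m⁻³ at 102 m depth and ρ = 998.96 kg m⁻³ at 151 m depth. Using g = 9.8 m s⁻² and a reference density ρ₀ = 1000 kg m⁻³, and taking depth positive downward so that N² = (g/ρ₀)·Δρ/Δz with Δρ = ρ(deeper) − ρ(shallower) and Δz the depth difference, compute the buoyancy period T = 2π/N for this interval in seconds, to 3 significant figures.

583 s

Δρ = 998.96 − 998.38 = 0.58 kg m⁻³ over Δz = 151 − 102 = 49 m.
N² = (9.8/1000) × (0.58/49) = 1.1600 × 10⁻⁴ s⁻².
N = √(1.1600 × 10⁻⁴) = 0.010770 rad s⁻¹, so T = 2π/N = 583.40 s ≈ 583 s.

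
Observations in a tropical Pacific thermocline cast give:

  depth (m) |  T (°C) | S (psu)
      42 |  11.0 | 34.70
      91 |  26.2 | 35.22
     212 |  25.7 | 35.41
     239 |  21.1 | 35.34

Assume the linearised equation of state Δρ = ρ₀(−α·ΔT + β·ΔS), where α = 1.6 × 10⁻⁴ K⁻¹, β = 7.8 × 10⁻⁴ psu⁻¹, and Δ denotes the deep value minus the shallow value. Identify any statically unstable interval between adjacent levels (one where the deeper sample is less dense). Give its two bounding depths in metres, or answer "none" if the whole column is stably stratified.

42–91 m

Evaluate Δρ/ρ₀ = −αΔT + βΔS across each adjacent pair:
  42–91 m: −αΔT+βΔS = −(1.6 × 10⁻⁴)(+15.2)+(7.8 × 10⁻⁴)(+0.52) = -2.0 × 10⁻³ → UNSTABLE
  91–212 m: −αΔT+βΔS = −(1.6 × 10⁻⁴)(-0.5)+(7.8 × 10⁻⁴)(+0.19) = 2.3 × 10⁻⁴ → stable
  212–239 m: −αΔT+βΔS = −(1.6 × 10⁻⁴)(-4.6)+(7.8 × 10⁻⁴)(-0.07) = 6.8 × 10⁻⁴ → stable
The 42–91 m interval has Δρ < 0: lighter water underlies denser water.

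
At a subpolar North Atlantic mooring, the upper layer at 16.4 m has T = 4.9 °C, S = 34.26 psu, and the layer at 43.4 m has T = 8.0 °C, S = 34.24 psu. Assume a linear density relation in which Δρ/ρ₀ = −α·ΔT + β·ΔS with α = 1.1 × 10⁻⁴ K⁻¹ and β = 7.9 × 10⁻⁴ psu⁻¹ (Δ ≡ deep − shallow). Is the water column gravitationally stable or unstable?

ΔT = 8.0 − 4.9 = +3.1 K and ΔS = 34.24 − 34.26 = -0.02 psu (deep − shallow).
−αΔT = -3.41 × 10⁻⁴; βΔS = -1.58 × 10⁻⁵; sum Δρ/ρ₀ = -3.568 × 10⁻⁴.
Δρ/ρ₀ < 0, so Δρ < 0: deeper water is lighter → statically unstable; the column would overturn.

unstable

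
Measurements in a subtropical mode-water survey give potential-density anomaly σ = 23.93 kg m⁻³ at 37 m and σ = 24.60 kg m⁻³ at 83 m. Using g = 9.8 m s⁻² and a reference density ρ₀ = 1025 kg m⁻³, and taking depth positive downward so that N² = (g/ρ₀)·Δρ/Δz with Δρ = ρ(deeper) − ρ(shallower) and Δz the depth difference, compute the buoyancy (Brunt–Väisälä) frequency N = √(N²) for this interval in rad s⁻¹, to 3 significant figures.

0.0118 rad s⁻¹

Δρ = 1024.60 − 1023.93 = 0.67 kg m⁻³ over Δz = 83 − 37 = 46 m.
N² = (9.8/1025) × (0.67/46) = 1.3926 × 10⁻⁴ s⁻².
N = √(1.3926 × 10⁻⁴) = 0.011801 rad s⁻¹ ≈ 0.0118 rad s⁻¹.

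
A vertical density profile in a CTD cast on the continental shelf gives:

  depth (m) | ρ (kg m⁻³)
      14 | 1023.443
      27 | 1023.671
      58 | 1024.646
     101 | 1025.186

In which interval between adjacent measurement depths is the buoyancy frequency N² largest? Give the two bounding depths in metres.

27–58 m

Compute the density gradient over each adjacent pair:
  14–27 m: Δρ/Δz = 0.228/13 = 0.018 kg m⁻⁴
  27–58 m: Δρ/Δz = 0.975/31 = 0.031 kg m⁻⁴
  58–101 m: Δρ/Δz = 0.540/43 = 0.013 kg m⁻⁴
The largest gradient is in the 27–58 m interval — the pycnocline.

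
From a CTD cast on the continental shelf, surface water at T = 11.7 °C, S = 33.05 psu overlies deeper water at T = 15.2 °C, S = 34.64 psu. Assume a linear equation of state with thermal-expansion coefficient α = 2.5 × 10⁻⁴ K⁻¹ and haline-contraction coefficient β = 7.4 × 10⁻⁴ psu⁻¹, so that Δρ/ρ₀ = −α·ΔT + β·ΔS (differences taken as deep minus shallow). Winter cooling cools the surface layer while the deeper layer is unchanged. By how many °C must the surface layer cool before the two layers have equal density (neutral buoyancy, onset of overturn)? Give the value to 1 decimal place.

1.2 °C

Neutral buoyancy requires Δρ = 0, i.e. −α(T_deep − T_surf′) + β(S_deep − S_surf) = 0.
T_surf′ = T_deep − (β/α)·ΔS = 15.2 − (7.4 × 10⁻⁴/2.5 × 10⁻⁴)·(+1.59) = 10.494 °C.
Cooling required: 11.7 − (10.494) = 1.206 °C.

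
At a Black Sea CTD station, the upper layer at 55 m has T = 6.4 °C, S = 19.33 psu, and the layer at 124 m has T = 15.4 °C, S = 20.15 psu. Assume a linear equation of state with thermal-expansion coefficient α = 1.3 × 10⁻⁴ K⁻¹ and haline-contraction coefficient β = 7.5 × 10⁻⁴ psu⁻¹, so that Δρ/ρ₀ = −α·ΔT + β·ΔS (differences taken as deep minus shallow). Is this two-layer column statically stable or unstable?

ΔT = 15.4 − 6.4 = +9.0 K and ΔS = 20.15 − 19.33 = +0.82 psu (deep − shallow).
−αΔT = -1.17 × 10⁻³; βΔS = 6.15 × 10⁻⁴; sum Δρ/ρ₀ = -5.55 × 10⁻⁴.
Δρ/ρ₀ < 0, so Δρ < 0: deeper water is lighter → statically unstable; the column would overturn.

unstable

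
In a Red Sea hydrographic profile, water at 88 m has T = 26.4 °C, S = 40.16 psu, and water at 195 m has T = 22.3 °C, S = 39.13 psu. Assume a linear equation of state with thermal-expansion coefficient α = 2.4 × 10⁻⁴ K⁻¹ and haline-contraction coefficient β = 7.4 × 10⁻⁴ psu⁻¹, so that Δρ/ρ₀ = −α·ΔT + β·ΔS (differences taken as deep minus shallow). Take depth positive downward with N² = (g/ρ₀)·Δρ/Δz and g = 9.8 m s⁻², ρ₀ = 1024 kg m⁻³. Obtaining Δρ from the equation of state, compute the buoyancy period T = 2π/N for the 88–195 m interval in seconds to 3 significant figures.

1.39 × 10³ s

ΔT = -4.1 K, ΔS = -1.03 psu (deep − shallow).
Δρ/ρ₀ = −αΔT + βΔS = 9.84 × 10⁻⁴ − 7.622 × 10⁻⁴ = 2.218 × 10⁻⁴, so Δρ ≈ 0.2271 kg m⁻³.
N² = (g/ρ₀)·Δρ/Δz = g·(Δρ/ρ₀)/Δz = 9.8 × 2.218 × 10⁻⁴ / 107 = 2.0314 × 10⁻⁵ s⁻².
N = √(2.0314 × 10⁻⁵) = 4.5071 × 10⁻³ rad s⁻¹ → T = 2π/N = 1.3941 × 10³ s ≈ 1.39 × 10³ s.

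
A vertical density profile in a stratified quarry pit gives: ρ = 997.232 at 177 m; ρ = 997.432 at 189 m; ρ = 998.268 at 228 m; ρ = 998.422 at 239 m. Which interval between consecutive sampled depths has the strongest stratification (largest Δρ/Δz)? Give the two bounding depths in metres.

Compute the density gradient over each adjacent pair:
  177–189 m: Δρ/Δz = 0.200/12 = 0.017 kg m⁻⁴
  189–228 m: Δρ/Δz = 0.836/39 = 0.021 kg m⁻⁴
  228–239 m: Δρ/Δz = 0.154/11 = 0.014 kg m⁻⁴
The largest gradient is in the 189–228 m interval — the pycnocline.

189–228 m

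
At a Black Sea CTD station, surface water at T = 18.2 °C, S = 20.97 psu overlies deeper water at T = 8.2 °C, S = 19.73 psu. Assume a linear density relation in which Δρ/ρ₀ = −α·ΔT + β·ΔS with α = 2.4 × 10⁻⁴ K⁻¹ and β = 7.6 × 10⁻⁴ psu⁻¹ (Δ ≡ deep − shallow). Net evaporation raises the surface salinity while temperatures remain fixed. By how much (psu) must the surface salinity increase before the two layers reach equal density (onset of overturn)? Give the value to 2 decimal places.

1.92 psu

Neutral buoyancy requires −α(T_deep − T_surf) + β(S_deep − S_surf′) = 0.
S_surf′ = S_deep − (α/β)·ΔT = 19.73 − (2.4 × 10⁻⁴/7.6 × 10⁻⁴)·(-10.0) = 22.8879 psu.
Increase required: 22.8879 − 20.97 = 1.9179 psu.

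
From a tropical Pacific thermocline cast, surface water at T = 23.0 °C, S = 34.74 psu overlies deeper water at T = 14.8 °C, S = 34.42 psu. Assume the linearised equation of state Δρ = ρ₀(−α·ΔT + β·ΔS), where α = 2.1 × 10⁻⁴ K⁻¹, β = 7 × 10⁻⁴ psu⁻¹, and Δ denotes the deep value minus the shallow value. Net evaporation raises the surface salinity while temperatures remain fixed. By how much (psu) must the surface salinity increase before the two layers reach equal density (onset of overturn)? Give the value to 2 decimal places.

Neutral buoyancy requires −α(T_deep − T_surf) + β(S_deep − S_surf′) = 0.
S_surf′ = S_deep − (α/β)·ΔT = 34.42 − (2.1 × 10⁻⁴/7 × 10⁻⁴)·(-8.2) = 36.8800 psu.
Increase required: 36.8800 − 34.74 = 2.1400 psu.

2.14 psu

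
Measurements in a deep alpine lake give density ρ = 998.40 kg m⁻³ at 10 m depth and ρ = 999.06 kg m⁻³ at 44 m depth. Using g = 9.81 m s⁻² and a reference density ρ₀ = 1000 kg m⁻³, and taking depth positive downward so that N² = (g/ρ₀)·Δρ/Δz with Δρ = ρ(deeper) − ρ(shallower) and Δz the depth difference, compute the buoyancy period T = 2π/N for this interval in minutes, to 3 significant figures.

Δρ = 999.06 − 998.40 = 0.66 kg m⁻³ over Δz = 44 − 10 = 34 m.
N² = (9.81/1000) × (0.66/34) = 1.9043 × 10⁻⁴ s⁻².
N = √(1.9043 × 10⁻⁴) = 0.013800 rad s⁻¹, so T = 2π/N = 455.30 s = 7.5883 min ≈ 7.59 min.

7.59 min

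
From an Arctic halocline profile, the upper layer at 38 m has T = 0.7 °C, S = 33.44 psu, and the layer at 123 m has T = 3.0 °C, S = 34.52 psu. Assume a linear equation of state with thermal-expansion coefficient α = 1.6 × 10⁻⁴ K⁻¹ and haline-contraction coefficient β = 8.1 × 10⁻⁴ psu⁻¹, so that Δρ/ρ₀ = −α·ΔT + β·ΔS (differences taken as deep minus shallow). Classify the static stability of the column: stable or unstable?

ΔT = 3.0 − 0.7 = +2.3 K and ΔS = 34.52 − 33.44 = +1.08 psu (deep − shallow).
−αΔT = -3.68 × 10⁻⁴; βΔS = 8.748 × 10⁻⁴; sum Δρ/ρ₀ = 5.068 × 10⁻⁴.
Δρ/ρ₀ > 0, so Δρ > 0: deeper water is denser → statically stable.

stable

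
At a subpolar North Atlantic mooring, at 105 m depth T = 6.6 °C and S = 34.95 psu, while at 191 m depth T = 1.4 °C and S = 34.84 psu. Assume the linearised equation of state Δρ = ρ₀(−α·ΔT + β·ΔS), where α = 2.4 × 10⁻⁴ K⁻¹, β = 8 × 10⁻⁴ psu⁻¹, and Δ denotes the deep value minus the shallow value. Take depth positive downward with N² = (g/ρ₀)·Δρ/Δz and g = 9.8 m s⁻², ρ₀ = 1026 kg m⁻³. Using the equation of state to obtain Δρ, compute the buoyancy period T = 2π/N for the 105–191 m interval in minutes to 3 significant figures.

ΔT = -5.2 K, ΔS = -0.11 psu (deep − shallow).
Δρ/ρ₀ = −αΔT + βΔS = 1.248 × 10⁻³ − 8.80 × 10⁻⁵ = 1.16 × 10⁻³, so Δρ ≈ 1.190 kg m⁻³.
N² = (g/ρ₀)·Δρ/Δz = g·(Δρ/ρ₀)/Δz = 9.8 × 1.16 × 10⁻³ / 86 = 1.3219 × 10⁻⁴ s⁻².
N = √(1.3219 × 10⁻⁴) = 0.011497 rad s⁻¹ → T = 2π/N = 546.51 s = 9.1085 min ≈ 9.11 min.

9.11 min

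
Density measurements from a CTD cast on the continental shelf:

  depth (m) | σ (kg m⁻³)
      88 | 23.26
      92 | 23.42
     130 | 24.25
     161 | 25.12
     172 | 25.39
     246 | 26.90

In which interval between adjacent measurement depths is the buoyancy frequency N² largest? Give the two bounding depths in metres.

Compute the density gradient over each adjacent pair:
  88–92 m: Δρ/Δz = 0.16/4 = 0.040 kg m⁻⁴
  92–130 m: Δρ/Δz = 0.83/38 = 0.022 kg m⁻⁴
  130–161 m: Δρ/Δz = 0.87/31 = 0.028 kg m⁻⁴
  161–172 m: Δρ/Δz = 0.27/11 = 0.025 kg m⁻⁴
  172–246 m: Δρ/Δz = 1.51/74 = 0.020 kg m⁻⁴
The largest gradient is in the 88–92 m interval — the pycnocline.

88–92 m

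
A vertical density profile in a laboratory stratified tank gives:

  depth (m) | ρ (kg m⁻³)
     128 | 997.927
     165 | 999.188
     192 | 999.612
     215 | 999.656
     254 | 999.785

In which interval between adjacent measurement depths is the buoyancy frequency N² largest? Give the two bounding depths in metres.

128–165 m

Compute the density gradient over each adjacent pair:
  128–165 m: Δρ/Δz = 1.261/37 = 0.034 kg m⁻⁴
  165–192 m: Δρ/Δz = 0.424/27 = 0.016 kg m⁻⁴
  192–215 m: Δρ/Δz = 0.044/23 = 1.9 × 10⁻³ kg m⁻⁴
  215–254 m: Δρ/Δz = 0.129/39 = 3.3 × 10⁻³ kg m⁻⁴
The largest gradient is in the 128–165 m interval — the pycnocline.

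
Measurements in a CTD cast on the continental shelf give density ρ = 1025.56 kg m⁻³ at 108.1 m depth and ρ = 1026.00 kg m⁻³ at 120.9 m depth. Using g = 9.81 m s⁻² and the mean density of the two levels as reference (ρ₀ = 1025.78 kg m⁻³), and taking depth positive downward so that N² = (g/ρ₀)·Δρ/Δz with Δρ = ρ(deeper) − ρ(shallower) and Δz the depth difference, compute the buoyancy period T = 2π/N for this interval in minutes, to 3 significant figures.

Δρ = 1026.00 − 1025.56 = 0.44 kg m⁻³ over Δz = 120.9 − 108.1 = 12.8 m.
N² = (9.81/1025.78) × (0.44/12.8) = 3.2874 × 10⁻⁴ s⁻².
N = √(3.2874 × 10⁻⁴) = 0.018131 rad s⁻¹, so T = 2π/N = 346.54 s = 5.7757 min ≈ 5.78 min.
A positive N² confirms static stability across the interval.

5.78 min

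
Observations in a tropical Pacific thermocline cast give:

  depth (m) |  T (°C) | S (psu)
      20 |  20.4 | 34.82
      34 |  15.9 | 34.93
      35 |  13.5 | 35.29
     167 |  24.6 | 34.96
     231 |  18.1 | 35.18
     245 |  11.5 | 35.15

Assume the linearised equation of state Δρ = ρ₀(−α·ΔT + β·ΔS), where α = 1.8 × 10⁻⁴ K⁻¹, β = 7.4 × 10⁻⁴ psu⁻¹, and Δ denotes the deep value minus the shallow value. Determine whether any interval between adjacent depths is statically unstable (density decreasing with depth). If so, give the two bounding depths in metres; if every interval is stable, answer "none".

Evaluate Δρ/ρ₀ = −αΔT + βΔS across each adjacent pair:
  20–34 m: −αΔT+βΔS = −(1.8 × 10⁻⁴)(-4.5)+(7.4 × 10⁻⁴)(+0.11) = 8.9 × 10⁻⁴ → stable
  34–35 m: −αΔT+βΔS = −(1.8 × 10⁻⁴)(-2.4)+(7.4 × 10⁻⁴)(+0.36) = 7.0 × 10⁻⁴ → stable
  35–167 m: −αΔT+βΔS = −(1.8 × 10⁻⁴)(+11.1)+(7.4 × 10⁻⁴)(-0.33) = -2.2 × 10⁻³ → UNSTABLE
  167–231 m: −αΔT+βΔS = −(1.8 × 10⁻⁴)(-6.5)+(7.4 × 10⁻⁴)(+0.22) = 1.3 × 10⁻³ → stable
  231–245 m: −αΔT+βΔS = −(1.8 × 10⁻⁴)(-6.6)+(7.4 × 10⁻⁴)(-0.03) = 1.2 × 10⁻³ → stable
The 35–167 m interval has Δρ < 0: lighter water underlies denser water.

35–167 m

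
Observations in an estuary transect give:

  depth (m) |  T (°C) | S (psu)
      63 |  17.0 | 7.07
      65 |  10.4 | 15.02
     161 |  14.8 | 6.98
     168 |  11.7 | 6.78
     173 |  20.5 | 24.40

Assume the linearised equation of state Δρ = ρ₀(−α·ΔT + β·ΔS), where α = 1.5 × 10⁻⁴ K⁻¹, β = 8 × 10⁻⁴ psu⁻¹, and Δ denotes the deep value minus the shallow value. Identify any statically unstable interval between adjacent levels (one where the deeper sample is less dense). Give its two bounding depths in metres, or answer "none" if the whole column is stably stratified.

65–161 m

Evaluate Δρ/ρ₀ = −αΔT + βΔS across each adjacent pair:
  63–65 m: −αΔT+βΔS = −(1.5 × 10⁻⁴)(-6.6)+(8 × 10⁻⁴)(+7.95) = 7.3 × 10⁻³ → stable
  65–161 m: −αΔT+βΔS = −(1.5 × 10⁻⁴)(+4.4)+(8 × 10⁻⁴)(-8.04) = -7.1 × 10⁻³ → UNSTABLE
  161–168 m: −αΔT+βΔS = −(1.5 × 10⁻⁴)(-3.1)+(8 × 10⁻⁴)(-0.20) = 3.0 × 10⁻⁴ → stable
  168–173 m: −αΔT+βΔS = −(1.5 × 10⁻⁴)(+8.8)+(8 × 10⁻⁴)(+17.62) = 0.013 → stable
The 65–161 m interval has Δρ < 0: lighter water underlies denser water.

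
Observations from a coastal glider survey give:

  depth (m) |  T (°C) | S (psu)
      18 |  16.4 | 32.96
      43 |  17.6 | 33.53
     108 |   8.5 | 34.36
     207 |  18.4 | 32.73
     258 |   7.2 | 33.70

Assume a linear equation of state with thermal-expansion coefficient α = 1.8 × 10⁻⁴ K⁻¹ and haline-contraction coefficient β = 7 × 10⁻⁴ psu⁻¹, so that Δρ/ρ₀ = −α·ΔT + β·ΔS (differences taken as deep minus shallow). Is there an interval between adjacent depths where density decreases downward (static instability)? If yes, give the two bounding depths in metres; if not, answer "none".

Evaluate Δρ/ρ₀ = −αΔT + βΔS across each adjacent pair:
  18–43 m: −αΔT+βΔS = −(1.8 × 10⁻⁴)(+1.2)+(7 × 10⁻⁴)(+0.57) = 1.8 × 10⁻⁴ → stable
  43–108 m: −αΔT+βΔS = −(1.8 × 10⁻⁴)(-9.1)+(7 × 10⁻⁴)(+0.83) = 2.2 × 10⁻³ → stable
  108–207 m: −αΔT+βΔS = −(1.8 × 10⁻⁴)(+9.9)+(7 × 10⁻⁴)(-1.63) = -2.9 × 10⁻³ → UNSTABLE
  207–258 m: −αΔT+βΔS = −(1.8 × 10⁻⁴)(-11.2)+(7 × 10⁻⁴)(+0.97) = 2.7 × 10⁻³ → stable
The 108–207 m interval has Δρ < 0: lighter water underlies denser water.

108–207 m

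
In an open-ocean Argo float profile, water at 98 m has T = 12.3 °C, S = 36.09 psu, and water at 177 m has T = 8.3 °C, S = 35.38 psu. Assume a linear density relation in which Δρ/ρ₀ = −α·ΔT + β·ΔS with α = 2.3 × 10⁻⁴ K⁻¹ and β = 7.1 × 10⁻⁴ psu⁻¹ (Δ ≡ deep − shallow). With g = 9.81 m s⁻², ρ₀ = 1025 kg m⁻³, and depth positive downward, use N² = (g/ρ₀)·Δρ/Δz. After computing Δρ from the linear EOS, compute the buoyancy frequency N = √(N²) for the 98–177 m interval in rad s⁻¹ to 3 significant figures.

7.19 × 10⁻³ rad s⁻¹

ΔT = -4.0 K, ΔS = -0.71 psu (deep − shallow).
Δρ/ρ₀ = −αΔT + βΔS = 9.20 × 10⁻⁴ − 5.041 × 10⁻⁴ = 4.159 × 10⁻⁴, so Δρ ≈ 0.4263 kg m⁻³.
N² = (g/ρ₀)·Δρ/Δz = g·(Δρ/ρ₀)/Δz = 9.81 × 4.159 × 10⁻⁴ / 79 = 5.1645 × 10⁻⁵ s⁻².
N = √(5.1645 × 10⁻⁵) = 7.1864 × 10⁻³ rad s⁻¹ ≈ 7.19 × 10⁻³ rad s⁻¹.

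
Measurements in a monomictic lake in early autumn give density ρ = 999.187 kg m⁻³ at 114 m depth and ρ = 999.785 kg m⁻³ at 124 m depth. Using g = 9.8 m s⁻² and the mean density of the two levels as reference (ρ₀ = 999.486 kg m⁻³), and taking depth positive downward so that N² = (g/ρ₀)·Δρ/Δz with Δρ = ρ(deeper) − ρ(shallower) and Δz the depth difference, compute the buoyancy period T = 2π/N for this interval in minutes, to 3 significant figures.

4.32 min

Δρ = 999.785 − 999.187 = 0.598 kg m⁻³ over Δz = 124 − 114 = 10 m.
N² = (9.8/999.486) × (0.598/10) = 5.8634 × 10⁻⁴ s⁻².
N = √(5.8634 × 10⁻⁴) = 0.024214 rad s⁻¹, so T = 2π/N = 259.49 s = 4.3248 min ≈ 4.32 min.
A positive N² confirms static stability across the interval.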